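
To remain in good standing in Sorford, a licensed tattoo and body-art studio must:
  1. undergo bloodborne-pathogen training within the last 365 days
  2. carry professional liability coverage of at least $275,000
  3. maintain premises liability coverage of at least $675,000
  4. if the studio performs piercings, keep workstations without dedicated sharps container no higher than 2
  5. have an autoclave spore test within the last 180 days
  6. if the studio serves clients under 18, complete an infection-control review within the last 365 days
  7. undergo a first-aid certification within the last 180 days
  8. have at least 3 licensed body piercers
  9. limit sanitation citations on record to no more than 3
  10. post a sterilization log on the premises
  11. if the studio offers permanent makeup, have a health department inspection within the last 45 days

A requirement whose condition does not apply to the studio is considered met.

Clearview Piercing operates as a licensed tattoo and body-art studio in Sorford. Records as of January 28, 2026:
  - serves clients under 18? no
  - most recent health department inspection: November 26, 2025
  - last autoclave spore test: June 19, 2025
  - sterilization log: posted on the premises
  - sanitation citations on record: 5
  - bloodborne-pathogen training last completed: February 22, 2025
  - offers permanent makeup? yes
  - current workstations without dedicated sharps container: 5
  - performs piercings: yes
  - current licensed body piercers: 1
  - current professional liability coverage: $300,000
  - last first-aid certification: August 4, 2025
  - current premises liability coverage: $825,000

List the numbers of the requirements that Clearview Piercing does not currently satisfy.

4, 5, 8, 9, 11

1. bloodborne-pathogen training 340 days ago vs limit 365 → met
2. professional liability coverage $300,000 ≥ $275,000 → met
3. premises liability coverage $825,000 ≥ $675,000 → met
4. condition 'performs piercings' holds; workstations without dedicated sharps container 5 > 2 → not met
5. autoclave spore test 223 days ago vs limit 180 → not met
6. condition 'serves clients under 18' does not hold → requirement n/a → met
7. first-aid certification 177 days ago vs limit 180 → met
8. licensed body piercers 1 < 3 → not met
9. sanitation citations on record 5 > 3 → not met
10. sterilization log present → met
11. condition 'offers permanent makeup' holds; health department inspection 63 days ago vs limit 45 → not met
Not met: 4, 5, 8, 9, 11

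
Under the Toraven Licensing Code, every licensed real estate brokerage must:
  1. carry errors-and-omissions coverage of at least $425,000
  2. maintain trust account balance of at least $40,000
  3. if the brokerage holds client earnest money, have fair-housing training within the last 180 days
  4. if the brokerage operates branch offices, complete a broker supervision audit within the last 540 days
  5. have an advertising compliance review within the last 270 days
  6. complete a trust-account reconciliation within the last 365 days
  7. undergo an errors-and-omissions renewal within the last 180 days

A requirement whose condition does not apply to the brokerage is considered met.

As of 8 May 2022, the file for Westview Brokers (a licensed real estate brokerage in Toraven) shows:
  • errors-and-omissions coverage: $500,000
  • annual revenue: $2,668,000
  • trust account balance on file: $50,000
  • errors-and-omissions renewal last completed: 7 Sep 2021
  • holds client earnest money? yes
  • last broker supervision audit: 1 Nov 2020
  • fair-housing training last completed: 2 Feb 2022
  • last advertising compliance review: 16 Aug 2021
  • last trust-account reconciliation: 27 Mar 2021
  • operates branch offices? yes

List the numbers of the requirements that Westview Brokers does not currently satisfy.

1. errors-and-omissions coverage $500,000 ≥ $425,000 → met
2. trust account balance $50,000 ≥ $40,000 → met
3. condition 'holds client earnest money' holds; fair-housing training 95 days ago vs limit 180 → met
4. condition 'operates branch offices' holds; broker supervision audit 553 days ago vs limit 540 → not met
5. advertising compliance review 265 days ago vs limit 270 → met
6. trust-account reconciliation 407 days ago vs limit 365 → not met
7. errors-and-omissions renewal 243 days ago vs limit 180 → not met
Not met: 4, 6, 7

4, 6, 7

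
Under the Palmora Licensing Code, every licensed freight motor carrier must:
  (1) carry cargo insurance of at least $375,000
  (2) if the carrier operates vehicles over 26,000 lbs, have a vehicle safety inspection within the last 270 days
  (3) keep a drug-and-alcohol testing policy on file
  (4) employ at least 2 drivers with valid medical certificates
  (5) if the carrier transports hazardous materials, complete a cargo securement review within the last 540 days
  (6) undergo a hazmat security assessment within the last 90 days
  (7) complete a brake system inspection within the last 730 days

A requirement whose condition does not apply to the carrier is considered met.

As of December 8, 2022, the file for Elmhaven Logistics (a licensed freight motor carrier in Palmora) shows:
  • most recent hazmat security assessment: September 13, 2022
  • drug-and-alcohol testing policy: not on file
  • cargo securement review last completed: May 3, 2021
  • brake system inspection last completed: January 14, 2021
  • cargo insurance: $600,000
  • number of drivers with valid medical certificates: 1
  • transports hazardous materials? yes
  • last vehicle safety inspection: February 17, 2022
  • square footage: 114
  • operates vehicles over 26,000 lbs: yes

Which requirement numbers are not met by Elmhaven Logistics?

1. cargo insurance $600,000 ≥ $375,000 → met
2. condition 'operates vehicles over 26,000 lbs' holds; vehicle safety inspection 294 days ago vs limit 270 → not met
3. drug-and-alcohol testing policy absent → not met
4. drivers with valid medical certificates 1 < 2 → not met
5. condition 'transports hazardous materials' holds; cargo securement review 584 days ago vs limit 540 → not met
6. hazmat security assessment 86 days ago vs limit 90 → met
7. brake system inspection 693 days ago vs limit 730 → met
Not met: 2, 3, 4, 5

2, 3, 4, 5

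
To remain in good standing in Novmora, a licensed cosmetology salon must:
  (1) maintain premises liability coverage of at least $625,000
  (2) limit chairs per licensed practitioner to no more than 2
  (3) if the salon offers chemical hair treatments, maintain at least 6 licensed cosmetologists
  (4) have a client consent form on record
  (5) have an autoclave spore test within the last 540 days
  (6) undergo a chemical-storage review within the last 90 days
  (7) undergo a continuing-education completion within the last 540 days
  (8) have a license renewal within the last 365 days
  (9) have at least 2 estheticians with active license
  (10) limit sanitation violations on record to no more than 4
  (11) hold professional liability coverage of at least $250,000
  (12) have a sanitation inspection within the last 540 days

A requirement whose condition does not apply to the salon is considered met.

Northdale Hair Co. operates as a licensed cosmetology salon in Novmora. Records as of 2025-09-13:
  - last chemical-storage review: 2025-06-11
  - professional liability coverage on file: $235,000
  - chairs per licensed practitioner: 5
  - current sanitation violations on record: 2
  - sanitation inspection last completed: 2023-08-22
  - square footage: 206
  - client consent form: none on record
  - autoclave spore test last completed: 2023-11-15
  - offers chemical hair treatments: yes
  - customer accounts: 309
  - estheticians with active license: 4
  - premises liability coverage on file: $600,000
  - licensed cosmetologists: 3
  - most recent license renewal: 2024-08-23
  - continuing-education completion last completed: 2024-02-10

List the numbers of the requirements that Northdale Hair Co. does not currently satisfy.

1, 2, 3, 4, 5, 6, 7, 8, 11, 12

1. premises liability coverage $600,000 < $625,000 → not met
2. chairs per licensed practitioner 5 > 2 → not met
3. condition 'offers chemical hair treatments' holds; licensed cosmetologists 3 < 6 → not met
4. client consent form absent → not met
5. autoclave spore test 668 days ago vs limit 540 → not met
6. chemical-storage review 94 days ago vs limit 90 → not met
7. continuing-education completion 581 days ago vs limit 540 → not met
8. license renewal 386 days ago vs limit 365 → not met
9. estheticians with active license 4 ≥ 2 → met
10. sanitation violations on record 2 ≤ 4 → met
11. professional liability coverage $235,000 < $250,000 → not met
12. sanitation inspection 753 days ago vs limit 540 → not met
Not met: 1, 2, 3, 4, 5, 6, 7, 8, 11, 12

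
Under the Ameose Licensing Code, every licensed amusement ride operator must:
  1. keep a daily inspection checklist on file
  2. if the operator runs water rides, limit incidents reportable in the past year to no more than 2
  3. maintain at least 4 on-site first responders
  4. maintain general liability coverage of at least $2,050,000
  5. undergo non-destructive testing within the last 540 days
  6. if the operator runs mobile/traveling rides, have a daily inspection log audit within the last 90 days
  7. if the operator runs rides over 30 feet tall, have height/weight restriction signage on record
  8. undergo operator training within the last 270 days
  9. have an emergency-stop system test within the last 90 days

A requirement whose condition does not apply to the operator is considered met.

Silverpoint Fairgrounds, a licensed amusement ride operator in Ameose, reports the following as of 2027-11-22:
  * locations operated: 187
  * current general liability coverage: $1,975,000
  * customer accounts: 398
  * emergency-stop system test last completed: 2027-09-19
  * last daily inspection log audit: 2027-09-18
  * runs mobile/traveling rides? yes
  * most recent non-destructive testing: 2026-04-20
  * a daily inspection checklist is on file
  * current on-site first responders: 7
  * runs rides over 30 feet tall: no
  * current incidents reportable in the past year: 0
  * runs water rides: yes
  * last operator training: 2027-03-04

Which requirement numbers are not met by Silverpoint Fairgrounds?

4, 5

1. daily inspection checklist present → met
2. condition 'runs water rides' holds; incidents reportable in the past year 0 ≤ 2 → met
3. on-site first responders 7 ≥ 4 → met
4. general liability coverage $1,975,000 < $2,050,000 → not met
5. non-destructive testing 581 days ago vs limit 540 → not met
6. condition 'runs mobile/traveling rides' holds; daily inspection log audit 65 days ago vs limit 90 → met
7. condition 'runs rides over 30 feet tall' does not hold → requirement n/a → met
8. operator training 263 days ago vs limit 270 → met
9. emergency-stop system test 64 days ago vs limit 90 → met
Not met: 4, 5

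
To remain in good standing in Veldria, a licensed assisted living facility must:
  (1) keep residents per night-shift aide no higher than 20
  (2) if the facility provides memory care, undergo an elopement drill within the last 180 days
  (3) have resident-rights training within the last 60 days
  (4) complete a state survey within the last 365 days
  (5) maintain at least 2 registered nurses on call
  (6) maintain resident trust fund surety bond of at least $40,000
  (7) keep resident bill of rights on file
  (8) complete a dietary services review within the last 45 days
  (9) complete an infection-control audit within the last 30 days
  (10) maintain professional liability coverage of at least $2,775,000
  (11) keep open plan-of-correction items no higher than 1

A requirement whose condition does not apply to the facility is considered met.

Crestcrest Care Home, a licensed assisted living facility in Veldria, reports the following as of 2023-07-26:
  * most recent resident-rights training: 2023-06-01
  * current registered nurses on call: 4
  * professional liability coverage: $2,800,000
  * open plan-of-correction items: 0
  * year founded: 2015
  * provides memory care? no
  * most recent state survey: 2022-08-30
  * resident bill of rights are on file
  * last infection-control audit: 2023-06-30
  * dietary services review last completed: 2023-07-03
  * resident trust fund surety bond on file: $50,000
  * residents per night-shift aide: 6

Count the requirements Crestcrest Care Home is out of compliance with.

0

1. residents per night-shift aide 6 ≤ 20 → met
2. condition 'provides memory care' does not hold → requirement n/a → met
3. resident-rights training 55 days ago vs limit 60 → met
4. state survey 330 days ago vs limit 365 → met
5. registered nurses on call 4 ≥ 2 → met
6. resident trust fund surety bond $50,000 ≥ $40,000 → met
7. resident bill of rights present → met
8. dietary services review 23 days ago vs limit 45 → met
9. infection-control audit 26 days ago vs limit 30 → met
10. professional liability coverage $2,800,000 ≥ $2,775,000 → met
11. open plan-of-correction items 0 ≤ 1 → met
Not met: 0 of 11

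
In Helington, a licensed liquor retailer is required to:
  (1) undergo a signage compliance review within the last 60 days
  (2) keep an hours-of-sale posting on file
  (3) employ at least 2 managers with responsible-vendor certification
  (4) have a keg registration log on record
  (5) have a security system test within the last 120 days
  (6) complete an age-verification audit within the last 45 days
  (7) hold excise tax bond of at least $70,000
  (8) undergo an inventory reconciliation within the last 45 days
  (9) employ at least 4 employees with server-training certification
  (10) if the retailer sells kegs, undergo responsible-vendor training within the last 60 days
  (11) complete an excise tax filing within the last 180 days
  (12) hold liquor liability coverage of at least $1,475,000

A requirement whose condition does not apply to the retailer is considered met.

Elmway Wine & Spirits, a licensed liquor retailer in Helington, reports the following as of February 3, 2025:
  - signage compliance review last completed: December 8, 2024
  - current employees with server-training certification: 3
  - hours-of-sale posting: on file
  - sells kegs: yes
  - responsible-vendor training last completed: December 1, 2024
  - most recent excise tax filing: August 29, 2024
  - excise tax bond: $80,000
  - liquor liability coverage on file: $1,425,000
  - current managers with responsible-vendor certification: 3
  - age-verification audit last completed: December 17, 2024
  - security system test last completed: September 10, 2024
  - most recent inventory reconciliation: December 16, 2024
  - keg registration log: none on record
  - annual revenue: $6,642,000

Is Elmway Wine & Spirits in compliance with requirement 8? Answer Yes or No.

No

8. inventory reconciliation 49 days ago vs limit 45 → not met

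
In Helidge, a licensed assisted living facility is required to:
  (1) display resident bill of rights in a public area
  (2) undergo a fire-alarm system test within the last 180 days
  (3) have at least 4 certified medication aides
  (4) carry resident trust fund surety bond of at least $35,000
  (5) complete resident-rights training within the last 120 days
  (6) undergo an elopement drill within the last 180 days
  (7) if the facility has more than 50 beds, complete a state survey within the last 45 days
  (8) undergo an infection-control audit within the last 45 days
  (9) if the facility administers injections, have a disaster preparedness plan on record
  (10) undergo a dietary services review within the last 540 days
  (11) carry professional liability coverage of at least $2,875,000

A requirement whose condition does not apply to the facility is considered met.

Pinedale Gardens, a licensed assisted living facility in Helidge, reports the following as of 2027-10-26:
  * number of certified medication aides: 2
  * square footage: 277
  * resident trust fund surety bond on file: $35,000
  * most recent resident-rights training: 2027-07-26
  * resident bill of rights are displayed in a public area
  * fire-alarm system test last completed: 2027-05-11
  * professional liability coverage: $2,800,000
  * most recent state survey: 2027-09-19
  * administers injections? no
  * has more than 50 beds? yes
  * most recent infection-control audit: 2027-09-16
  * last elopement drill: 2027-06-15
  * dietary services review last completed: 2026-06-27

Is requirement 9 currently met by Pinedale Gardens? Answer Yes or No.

9. condition 'administers injections' does not hold → requirement n/a → met

Yes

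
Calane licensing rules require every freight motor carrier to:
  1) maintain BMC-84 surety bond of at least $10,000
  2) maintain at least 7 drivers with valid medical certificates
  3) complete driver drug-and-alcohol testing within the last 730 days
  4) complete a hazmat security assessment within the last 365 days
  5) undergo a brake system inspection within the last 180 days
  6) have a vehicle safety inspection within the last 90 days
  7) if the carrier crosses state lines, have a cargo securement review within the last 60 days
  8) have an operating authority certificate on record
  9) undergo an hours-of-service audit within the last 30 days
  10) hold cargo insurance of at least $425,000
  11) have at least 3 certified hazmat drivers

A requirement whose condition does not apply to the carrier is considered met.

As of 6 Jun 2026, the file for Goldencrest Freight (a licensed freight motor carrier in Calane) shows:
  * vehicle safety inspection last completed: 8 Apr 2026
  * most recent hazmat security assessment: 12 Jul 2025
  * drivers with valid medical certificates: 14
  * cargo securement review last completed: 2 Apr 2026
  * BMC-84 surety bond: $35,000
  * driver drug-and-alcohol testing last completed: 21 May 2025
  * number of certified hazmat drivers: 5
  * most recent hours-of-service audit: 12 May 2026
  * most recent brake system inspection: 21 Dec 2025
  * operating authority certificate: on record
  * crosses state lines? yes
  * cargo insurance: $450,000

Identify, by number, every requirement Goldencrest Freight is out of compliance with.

1. BMC-84 surety bond $35,000 ≥ $10,000 → met
2. drivers with valid medical certificates 14 ≥ 7 → met
3. driver drug-and-alcohol testing 381 days ago vs limit 730 → met
4. hazmat security assessment 329 days ago vs limit 365 → met
5. brake system inspection 167 days ago vs limit 180 → met
6. vehicle safety inspection 59 days ago vs limit 90 → met
7. condition 'crosses state lines' holds; cargo securement review 65 days ago vs limit 60 → not met
8. operating authority certificate present → met
9. hours-of-service audit 25 days ago vs limit 30 → met
10. cargo insurance $450,000 ≥ $425,000 → met
11. certified hazmat drivers 5 ≥ 3 → met
Not met: 7

7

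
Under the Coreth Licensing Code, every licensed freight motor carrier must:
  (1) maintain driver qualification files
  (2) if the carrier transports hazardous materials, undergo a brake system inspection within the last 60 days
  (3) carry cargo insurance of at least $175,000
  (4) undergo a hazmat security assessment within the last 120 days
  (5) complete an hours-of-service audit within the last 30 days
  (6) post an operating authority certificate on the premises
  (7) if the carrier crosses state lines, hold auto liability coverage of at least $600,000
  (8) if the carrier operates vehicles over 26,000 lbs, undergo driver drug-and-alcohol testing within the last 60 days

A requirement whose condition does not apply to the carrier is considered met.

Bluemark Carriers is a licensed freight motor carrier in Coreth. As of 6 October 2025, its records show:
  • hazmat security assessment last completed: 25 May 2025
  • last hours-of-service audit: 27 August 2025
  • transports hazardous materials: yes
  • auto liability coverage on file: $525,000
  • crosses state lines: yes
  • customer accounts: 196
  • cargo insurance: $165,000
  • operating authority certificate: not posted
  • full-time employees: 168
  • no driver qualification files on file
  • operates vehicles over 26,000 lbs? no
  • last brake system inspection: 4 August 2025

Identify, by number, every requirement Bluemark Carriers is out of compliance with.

1, 2, 3, 4, 5, 6, 7

1. driver qualification files absent → not met
2. condition 'transports hazardous materials' holds; brake system inspection 63 days ago vs limit 60 → not met
3. cargo insurance $165,000 < $175,000 → not met
4. hazmat security assessment 134 days ago vs limit 120 → not met
5. hours-of-service audit 40 days ago vs limit 30 → not met
6. operating authority certificate absent → not met
7. condition 'crosses state lines' holds; auto liability coverage $525,000 < $600,000 → not met
8. condition 'operates vehicles over 26,000 lbs' does not hold → requirement n/a → met
Not met: 1, 2, 3, 4, 5, 6, 7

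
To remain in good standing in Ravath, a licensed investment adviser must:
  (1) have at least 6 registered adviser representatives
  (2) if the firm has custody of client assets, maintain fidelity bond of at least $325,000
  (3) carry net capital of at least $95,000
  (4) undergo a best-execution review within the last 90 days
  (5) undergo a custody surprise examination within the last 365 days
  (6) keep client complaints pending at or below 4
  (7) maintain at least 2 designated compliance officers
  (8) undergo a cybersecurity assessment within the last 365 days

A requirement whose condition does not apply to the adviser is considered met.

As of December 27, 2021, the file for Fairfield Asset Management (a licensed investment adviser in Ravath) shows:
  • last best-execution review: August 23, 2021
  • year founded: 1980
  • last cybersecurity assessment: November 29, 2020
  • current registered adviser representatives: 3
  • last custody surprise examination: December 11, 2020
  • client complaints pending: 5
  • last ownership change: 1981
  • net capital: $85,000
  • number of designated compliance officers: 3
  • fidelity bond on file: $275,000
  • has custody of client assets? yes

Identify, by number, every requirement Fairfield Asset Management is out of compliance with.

1. registered adviser representatives 3 < 6 → not met
2. condition 'has custody of client assets' holds; fidelity bond $275,000 < $325,000 → not met
3. net capital $85,000 < $95,000 → not met
4. best-execution review 126 days ago vs limit 90 → not met
5. custody surprise examination 381 days ago vs limit 365 → not met
6. client complaints pending 5 > 4 → not met
7. designated compliance officers 3 ≥ 2 → met
8. cybersecurity assessment 393 days ago vs limit 365 → not met
Not met: 1, 2, 3, 4, 5, 6, 8

1, 2, 3, 4, 5, 6, 8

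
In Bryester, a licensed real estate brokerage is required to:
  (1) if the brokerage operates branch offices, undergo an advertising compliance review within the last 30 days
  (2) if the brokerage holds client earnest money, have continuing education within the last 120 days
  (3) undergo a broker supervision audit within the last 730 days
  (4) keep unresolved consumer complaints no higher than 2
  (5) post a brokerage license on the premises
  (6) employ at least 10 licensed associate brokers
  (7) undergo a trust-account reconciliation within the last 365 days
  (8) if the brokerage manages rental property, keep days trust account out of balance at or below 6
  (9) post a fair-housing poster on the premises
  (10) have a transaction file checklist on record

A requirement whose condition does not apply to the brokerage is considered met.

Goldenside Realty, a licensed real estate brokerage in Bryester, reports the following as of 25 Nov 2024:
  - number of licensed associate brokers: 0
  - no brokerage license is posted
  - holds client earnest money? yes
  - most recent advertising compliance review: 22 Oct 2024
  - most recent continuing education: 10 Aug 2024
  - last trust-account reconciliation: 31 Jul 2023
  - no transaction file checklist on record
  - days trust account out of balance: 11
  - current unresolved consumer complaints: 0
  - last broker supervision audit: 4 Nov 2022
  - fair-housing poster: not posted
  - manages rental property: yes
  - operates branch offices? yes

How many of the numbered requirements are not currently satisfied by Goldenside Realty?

1. condition 'operates branch offices' holds; advertising compliance review 34 days ago vs limit 30 → not met
2. condition 'holds client earnest money' holds; continuing education 107 days ago vs limit 120 → met
3. broker supervision audit 752 days ago vs limit 730 → not met
4. unresolved consumer complaints 0 ≤ 2 → met
5. brokerage license absent → not met
6. licensed associate brokers 0 < 10 → not met
7. trust-account reconciliation 483 days ago vs limit 365 → not met
8. condition 'manages rental property' holds; days trust account out of balance 11 > 6 → not met
9. fair-housing poster absent → not met
10. transaction file checklist absent → not met
Not met: 8 of 10

8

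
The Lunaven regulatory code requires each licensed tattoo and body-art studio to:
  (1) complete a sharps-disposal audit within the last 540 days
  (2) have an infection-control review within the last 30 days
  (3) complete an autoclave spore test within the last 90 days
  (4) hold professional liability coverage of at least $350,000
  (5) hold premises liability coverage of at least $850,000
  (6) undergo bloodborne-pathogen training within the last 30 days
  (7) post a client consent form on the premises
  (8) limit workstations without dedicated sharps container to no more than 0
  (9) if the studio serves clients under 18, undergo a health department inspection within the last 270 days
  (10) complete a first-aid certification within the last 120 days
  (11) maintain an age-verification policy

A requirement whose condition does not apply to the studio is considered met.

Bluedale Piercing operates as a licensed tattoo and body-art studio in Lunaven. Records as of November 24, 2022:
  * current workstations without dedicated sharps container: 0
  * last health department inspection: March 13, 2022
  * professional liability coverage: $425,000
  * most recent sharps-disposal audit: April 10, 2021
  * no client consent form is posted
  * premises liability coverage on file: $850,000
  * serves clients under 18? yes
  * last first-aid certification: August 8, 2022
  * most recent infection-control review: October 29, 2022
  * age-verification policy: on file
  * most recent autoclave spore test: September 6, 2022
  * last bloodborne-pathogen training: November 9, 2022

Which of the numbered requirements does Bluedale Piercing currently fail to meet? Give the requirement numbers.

1, 7

1. sharps-disposal audit 593 days ago vs limit 540 → not met
2. infection-control review 26 days ago vs limit 30 → met
3. autoclave spore test 79 days ago vs limit 90 → met
4. professional liability coverage $425,000 ≥ $350,000 → met
5. premises liability coverage $850,000 ≥ $850,000 → met
6. bloodborne-pathogen training 15 days ago vs limit 30 → met
7. client consent form absent → not met
8. workstations without dedicated sharps container 0 ≤ 0 → met
9. condition 'serves clients under 18' holds; health department inspection 256 days ago vs limit 270 → met
10. first-aid certification 108 days ago vs limit 120 → met
11. age-verification policy present → met
Not met: 1, 7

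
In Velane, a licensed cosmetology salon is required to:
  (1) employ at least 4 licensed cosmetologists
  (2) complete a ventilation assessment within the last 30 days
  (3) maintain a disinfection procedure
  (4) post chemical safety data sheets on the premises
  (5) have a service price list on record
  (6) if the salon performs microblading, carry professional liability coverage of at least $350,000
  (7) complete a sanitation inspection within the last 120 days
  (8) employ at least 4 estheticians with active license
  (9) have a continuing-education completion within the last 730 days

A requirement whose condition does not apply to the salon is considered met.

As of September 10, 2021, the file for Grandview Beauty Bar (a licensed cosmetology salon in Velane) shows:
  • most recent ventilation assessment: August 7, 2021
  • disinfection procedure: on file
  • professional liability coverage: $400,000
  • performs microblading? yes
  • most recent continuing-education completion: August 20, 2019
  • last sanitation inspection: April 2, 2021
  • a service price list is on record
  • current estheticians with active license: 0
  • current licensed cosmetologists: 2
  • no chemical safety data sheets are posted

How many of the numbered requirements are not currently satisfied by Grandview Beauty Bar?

1. licensed cosmetologists 2 < 4 → not met
2. ventilation assessment 34 days ago vs limit 30 → not met
3. disinfection procedure present → met
4. chemical safety data sheets absent → not met
5. service price list present → met
6. condition 'performs microblading' holds; professional liability coverage $400,000 ≥ $350,000 → met
7. sanitation inspection 161 days ago vs limit 120 → not met
8. estheticians with active license 0 < 4 → not met
9. continuing-education completion 752 days ago vs limit 730 → not met
Not met: 6 of 9

6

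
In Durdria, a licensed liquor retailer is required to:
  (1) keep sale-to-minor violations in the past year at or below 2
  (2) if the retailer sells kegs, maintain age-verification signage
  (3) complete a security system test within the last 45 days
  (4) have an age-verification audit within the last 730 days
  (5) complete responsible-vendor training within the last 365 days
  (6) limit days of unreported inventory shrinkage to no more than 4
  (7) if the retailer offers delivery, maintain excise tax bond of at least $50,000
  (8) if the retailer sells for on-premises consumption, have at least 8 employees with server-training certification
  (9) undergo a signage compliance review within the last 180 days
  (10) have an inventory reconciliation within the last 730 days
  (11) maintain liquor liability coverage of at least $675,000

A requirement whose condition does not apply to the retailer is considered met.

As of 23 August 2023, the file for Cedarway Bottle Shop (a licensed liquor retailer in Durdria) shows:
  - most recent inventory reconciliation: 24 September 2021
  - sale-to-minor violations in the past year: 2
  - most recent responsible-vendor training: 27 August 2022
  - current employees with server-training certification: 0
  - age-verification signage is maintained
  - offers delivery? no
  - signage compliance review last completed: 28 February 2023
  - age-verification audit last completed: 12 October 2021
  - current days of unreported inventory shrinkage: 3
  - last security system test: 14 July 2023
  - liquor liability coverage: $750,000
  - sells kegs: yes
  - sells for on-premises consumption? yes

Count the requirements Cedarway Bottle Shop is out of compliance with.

1. sale-to-minor violations in the past year 2 ≤ 2 → met
2. condition 'sells kegs' holds; age-verification signage present → met
3. security system test 40 days ago vs limit 45 → met
4. age-verification audit 680 days ago vs limit 730 → met
5. responsible-vendor training 361 days ago vs limit 365 → met
6. days of unreported inventory shrinkage 3 ≤ 4 → met
7. condition 'offers delivery' does not hold → requirement n/a → met
8. condition 'sells for on-premises consumption' holds; employees with server-training certification 0 < 8 → not met
9. signage compliance review 176 days ago vs limit 180 → met
10. inventory reconciliation 698 days ago vs limit 730 → met
11. liquor liability coverage $750,000 ≥ $675,000 → met
Not met: 1 of 11

1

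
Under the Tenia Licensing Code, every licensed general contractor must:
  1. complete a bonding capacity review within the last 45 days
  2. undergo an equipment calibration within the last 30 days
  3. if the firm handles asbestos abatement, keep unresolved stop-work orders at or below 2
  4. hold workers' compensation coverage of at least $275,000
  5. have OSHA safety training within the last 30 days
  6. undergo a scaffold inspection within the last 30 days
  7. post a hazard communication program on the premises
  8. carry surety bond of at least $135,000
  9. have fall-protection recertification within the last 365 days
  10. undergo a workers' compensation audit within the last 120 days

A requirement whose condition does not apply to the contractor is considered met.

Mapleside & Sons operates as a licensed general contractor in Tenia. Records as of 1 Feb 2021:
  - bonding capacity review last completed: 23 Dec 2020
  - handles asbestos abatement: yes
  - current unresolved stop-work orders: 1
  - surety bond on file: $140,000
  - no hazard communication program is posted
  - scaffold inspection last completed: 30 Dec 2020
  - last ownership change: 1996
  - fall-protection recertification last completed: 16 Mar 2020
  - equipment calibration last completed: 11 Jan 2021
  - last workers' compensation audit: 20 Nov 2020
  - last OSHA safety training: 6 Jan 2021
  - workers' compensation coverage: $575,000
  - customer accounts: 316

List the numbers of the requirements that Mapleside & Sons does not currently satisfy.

6, 7

1. bonding capacity review 40 days ago vs limit 45 → met
2. equipment calibration 21 days ago vs limit 30 → met
3. condition 'handles asbestos abatement' holds; unresolved stop-work orders 1 ≤ 2 → met
4. workers' compensation coverage $575,000 ≥ $275,000 → met
5. OSHA safety training 26 days ago vs limit 30 → met
6. scaffold inspection 33 days ago vs limit 30 → not met
7. hazard communication program absent → not met
8. surety bond $140,000 ≥ $135,000 → met
9. fall-protection recertification 322 days ago vs limit 365 → met
10. workers' compensation audit 73 days ago vs limit 120 → met
Not met: 6, 7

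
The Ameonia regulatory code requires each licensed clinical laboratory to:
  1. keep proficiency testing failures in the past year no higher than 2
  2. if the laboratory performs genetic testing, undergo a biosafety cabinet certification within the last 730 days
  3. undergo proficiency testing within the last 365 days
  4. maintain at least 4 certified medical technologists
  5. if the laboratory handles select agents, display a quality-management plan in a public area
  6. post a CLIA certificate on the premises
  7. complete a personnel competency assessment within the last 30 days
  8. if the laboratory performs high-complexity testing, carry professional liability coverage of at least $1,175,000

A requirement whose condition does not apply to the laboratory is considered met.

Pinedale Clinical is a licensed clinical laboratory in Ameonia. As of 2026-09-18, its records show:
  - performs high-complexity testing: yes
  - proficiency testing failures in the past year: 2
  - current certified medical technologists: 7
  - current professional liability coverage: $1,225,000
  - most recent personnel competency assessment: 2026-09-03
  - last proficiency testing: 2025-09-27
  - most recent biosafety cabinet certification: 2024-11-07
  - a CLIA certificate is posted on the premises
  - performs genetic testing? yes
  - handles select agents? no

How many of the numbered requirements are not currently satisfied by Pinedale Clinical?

0

1. proficiency testing failures in the past year 2 ≤ 2 → met
2. condition 'performs genetic testing' holds; biosafety cabinet certification 680 days ago vs limit 730 → met
3. proficiency testing 356 days ago vs limit 365 → met
4. certified medical technologists 7 ≥ 4 → met
5. condition 'handles select agents' does not hold → requirement n/a → met
6. CLIA certificate present → met
7. personnel competency assessment 15 days ago vs limit 30 → met
8. condition 'performs high-complexity testing' holds; professional liability coverage $1,225,000 ≥ $1,175,000 → met
Not met: 0 of 8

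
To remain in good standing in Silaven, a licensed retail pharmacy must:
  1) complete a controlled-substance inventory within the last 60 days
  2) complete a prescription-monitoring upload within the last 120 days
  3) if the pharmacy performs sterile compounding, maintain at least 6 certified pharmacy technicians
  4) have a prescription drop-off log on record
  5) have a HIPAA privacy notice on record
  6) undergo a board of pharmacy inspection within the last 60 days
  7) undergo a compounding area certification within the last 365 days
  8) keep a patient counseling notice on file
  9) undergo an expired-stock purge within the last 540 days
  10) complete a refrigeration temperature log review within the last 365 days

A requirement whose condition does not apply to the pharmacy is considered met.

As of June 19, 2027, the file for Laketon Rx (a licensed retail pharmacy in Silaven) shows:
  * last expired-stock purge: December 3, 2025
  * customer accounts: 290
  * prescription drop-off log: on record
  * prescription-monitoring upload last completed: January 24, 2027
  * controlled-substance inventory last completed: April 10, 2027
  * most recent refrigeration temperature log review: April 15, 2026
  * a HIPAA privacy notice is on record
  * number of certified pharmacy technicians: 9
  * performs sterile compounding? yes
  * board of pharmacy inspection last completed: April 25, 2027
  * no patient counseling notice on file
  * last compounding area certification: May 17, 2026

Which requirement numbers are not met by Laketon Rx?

1, 2, 7, 8, 9, 10

1. controlled-substance inventory 70 days ago vs limit 60 → not met
2. prescription-monitoring upload 146 days ago vs limit 120 → not met
3. condition 'performs sterile compounding' holds; certified pharmacy technicians 9 ≥ 6 → met
4. prescription drop-off log present → met
5. HIPAA privacy notice present → met
6. board of pharmacy inspection 55 days ago vs limit 60 → met
7. compounding area certification 398 days ago vs limit 365 → not met
8. patient counseling notice absent → not met
9. expired-stock purge 563 days ago vs limit 540 → not met
10. refrigeration temperature log review 430 days ago vs limit 365 → not met
Not met: 1, 2, 7, 8, 9, 10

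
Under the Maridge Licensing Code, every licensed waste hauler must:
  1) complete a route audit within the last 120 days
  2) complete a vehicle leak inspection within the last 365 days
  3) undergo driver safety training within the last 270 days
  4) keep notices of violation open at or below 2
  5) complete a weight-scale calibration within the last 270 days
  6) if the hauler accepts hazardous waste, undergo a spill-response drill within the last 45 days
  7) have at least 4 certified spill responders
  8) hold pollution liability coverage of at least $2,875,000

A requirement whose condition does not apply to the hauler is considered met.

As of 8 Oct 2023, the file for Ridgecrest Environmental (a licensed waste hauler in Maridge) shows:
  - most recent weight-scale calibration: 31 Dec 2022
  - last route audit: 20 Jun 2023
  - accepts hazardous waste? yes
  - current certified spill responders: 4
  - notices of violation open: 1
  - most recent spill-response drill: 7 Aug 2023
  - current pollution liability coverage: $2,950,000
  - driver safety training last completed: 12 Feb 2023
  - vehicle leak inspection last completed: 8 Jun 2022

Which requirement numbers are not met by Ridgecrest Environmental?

2, 5, 6

1. route audit 110 days ago vs limit 120 → met
2. vehicle leak inspection 487 days ago vs limit 365 → not met
3. driver safety training 238 days ago vs limit 270 → met
4. notices of violation open 1 ≤ 2 → met
5. weight-scale calibration 281 days ago vs limit 270 → not met
6. condition 'accepts hazardous waste' holds; spill-response drill 62 days ago vs limit 45 → not met
7. certified spill responders 4 ≥ 4 → met
8. pollution liability coverage $2,950,000 ≥ $2,875,000 → met
Not met: 2, 5, 6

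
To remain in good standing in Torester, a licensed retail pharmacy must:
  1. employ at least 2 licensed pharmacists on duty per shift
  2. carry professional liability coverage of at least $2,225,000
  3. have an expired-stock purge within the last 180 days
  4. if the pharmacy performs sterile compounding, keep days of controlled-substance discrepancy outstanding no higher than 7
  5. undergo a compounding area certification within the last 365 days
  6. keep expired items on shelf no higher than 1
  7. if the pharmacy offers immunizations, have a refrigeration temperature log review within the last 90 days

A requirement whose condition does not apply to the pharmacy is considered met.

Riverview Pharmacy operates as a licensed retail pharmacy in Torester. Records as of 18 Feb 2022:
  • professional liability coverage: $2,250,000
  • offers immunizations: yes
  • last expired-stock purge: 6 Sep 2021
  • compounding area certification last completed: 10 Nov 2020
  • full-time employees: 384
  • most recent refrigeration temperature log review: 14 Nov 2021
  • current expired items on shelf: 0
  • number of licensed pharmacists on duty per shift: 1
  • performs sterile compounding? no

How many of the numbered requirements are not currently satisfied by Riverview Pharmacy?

3

1. licensed pharmacists on duty per shift 1 < 2 → not met
2. professional liability coverage $2,250,000 ≥ $2,225,000 → met
3. expired-stock purge 165 days ago vs limit 180 → met
4. condition 'performs sterile compounding' does not hold → requirement n/a → met
5. compounding area certification 465 days ago vs limit 365 → not met
6. expired items on shelf 0 ≤ 1 → met
7. condition 'offers immunizations' holds; refrigeration temperature log review 96 days ago vs limit 90 → not met
Not met: 3 of 7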